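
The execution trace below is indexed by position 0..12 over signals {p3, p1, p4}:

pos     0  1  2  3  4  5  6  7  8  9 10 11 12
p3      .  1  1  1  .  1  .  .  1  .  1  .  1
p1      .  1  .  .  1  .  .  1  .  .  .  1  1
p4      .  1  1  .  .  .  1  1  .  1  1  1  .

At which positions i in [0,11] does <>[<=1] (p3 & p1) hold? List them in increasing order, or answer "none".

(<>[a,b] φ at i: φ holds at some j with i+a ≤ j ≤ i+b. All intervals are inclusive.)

0, 1, 11

Evaluate at each i in [0,11]:
  i=0: ✓ (witness j=1)
  i=1: ✓ (witness j=1)
  i=2: ✗ (none in [2,3])
  i=3: ✗ (none in [3,4])
  i=4: ✗ (none in [4,5])
  i=5: ✗ (none in [5,6])
  i=6: ✗ (none in [6,7])
  i=7: ✗ (none in [7,8])
  i=8: ✗ (none in [8,9])
  i=9: ✗ (none in [9,10])
  i=10: ✗ (none in [10,11])
  i=11: ✓ (witness j=12)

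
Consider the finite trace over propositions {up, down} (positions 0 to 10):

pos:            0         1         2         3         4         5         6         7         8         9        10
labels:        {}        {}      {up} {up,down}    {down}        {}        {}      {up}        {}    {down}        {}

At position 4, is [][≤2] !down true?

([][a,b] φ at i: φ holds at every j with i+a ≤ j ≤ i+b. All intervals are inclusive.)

Check !down at every j in [4,6]:
  j=4: false
  j=5: true
  j=6: true
Fails at j=4 → formula fails.

Does not hold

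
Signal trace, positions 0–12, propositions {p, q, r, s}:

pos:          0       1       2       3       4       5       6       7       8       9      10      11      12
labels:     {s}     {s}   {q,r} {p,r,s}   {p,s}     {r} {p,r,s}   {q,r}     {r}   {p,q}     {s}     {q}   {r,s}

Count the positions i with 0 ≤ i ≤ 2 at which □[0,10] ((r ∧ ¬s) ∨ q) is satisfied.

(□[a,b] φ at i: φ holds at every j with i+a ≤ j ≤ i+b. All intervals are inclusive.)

Evaluate at each i in [0,2]:
  i=0: ✗ (fails at j=0)
  i=1: ✗ (fails at j=1)
  i=2: ✗ (fails at j=3)
Positions where it holds: {} → 0.

0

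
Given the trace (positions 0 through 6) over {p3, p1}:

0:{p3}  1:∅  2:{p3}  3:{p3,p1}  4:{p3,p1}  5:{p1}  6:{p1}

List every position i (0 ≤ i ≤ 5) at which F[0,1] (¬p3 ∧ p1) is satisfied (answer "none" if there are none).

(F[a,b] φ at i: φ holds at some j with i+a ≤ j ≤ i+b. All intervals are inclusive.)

4, 5

Evaluate at each i in [0,5]:
  i=0: ✗ (none in [0,1])
  i=1: ✗ (none in [1,2])
  i=2: ✗ (none in [2,3])
  i=3: ✗ (none in [3,4])
  i=4: ✓ (witness j=5)
  i=5: ✓ (witness j=5)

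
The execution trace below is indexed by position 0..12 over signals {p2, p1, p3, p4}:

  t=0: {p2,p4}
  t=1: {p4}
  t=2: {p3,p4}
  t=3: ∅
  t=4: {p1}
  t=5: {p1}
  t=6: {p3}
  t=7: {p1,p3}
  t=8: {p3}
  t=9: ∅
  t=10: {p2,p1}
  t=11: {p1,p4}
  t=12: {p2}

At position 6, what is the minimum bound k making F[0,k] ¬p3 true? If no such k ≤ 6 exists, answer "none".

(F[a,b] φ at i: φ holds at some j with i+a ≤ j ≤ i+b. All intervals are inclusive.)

3

Scan j = 6,7,… for ¬p3:
  j=6: fails
  j=7: fails
  j=8: fails
  j=9: holds
First hit at j=9, so smallest k = 9-6 = 3.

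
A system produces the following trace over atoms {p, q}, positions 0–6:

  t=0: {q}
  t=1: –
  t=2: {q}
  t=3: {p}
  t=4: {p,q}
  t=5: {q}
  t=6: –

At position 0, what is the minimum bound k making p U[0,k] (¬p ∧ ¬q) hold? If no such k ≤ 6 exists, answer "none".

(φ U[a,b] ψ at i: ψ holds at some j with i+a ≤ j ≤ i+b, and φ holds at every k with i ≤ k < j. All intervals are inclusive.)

none

Need earliest j ≥ 0 with (¬p ∧ ¬q), and p at every k in [0,j-1].
  j=0: rhs fails.
  j=1: rhs holds but lhs fails at k=0.
  j=2: rhs fails.
  j=3: rhs fails.
  j=4: rhs fails.
  j=5: rhs fails.
  j=6: rhs holds but lhs fails at k=0.
No witness within the range → none.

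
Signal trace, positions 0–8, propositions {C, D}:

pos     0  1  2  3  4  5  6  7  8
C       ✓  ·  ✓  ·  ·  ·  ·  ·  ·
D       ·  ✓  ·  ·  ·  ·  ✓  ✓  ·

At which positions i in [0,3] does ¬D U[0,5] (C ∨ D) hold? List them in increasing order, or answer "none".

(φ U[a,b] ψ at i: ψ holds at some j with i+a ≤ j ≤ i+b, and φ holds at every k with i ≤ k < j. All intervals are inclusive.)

0, 1, 2, 3

Evaluate at each i in [0,3]:
  i=0: ✓ (rhs at j=0)
  i=1: ✓ (rhs at j=1)
  i=2: ✓ (rhs at j=2)
  i=3: ✓ (rhs at j=6; lhs holds on [3,5])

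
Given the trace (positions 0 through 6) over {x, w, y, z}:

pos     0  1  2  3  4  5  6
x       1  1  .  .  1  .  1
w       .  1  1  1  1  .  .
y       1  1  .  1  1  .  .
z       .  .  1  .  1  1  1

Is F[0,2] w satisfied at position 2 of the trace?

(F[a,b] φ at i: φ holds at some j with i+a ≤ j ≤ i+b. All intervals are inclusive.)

True

Check w at each j in [2,4]:
  j=2: true
  j=3: true
  j=4: true
Found at j=2 → formula holds.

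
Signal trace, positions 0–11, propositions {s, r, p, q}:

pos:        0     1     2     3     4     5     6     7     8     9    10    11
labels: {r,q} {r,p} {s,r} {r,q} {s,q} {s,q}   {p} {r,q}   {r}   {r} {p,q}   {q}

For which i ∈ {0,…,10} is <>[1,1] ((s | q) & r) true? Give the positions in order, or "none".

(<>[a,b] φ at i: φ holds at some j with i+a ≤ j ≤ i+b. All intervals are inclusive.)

Evaluate at each i in [0,10]:
  i=0: ✗ (none in [1,1])
  i=1: ✓ (witness j=2)
  i=2: ✓ (witness j=3)
  i=3: ✗ (none in [4,4])
  i=4: ✗ (none in [5,5])
  i=5: ✗ (none in [6,6])
  i=6: ✓ (witness j=7)
  i=7: ✗ (none in [8,8])
  i=8: ✗ (none in [9,9])
  i=9: ✗ (none in [10,10])
  i=10: ✗ (none in [11,11])

1, 2, 6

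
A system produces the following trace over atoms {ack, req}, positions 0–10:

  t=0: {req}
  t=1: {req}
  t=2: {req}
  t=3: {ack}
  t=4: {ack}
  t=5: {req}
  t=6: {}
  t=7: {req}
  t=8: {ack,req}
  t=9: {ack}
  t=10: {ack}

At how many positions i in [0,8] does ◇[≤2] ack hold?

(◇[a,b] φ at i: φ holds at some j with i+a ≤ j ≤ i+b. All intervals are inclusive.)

Evaluate at each i in [0,8]:
  i=0: ✗ (none in [0,2])
  i=1: ✓ (witness j=3)
  i=2: ✓ (witness j=3)
  i=3: ✓ (witness j=3)
  i=4: ✓ (witness j=4)
  i=5: ✗ (none in [5,7])
  i=6: ✓ (witness j=8)
  i=7: ✓ (witness j=8)
  i=8: ✓ (witness j=8)
Positions where it holds: {1, 2, 3, 4, 6, 7, 8} → 7.

7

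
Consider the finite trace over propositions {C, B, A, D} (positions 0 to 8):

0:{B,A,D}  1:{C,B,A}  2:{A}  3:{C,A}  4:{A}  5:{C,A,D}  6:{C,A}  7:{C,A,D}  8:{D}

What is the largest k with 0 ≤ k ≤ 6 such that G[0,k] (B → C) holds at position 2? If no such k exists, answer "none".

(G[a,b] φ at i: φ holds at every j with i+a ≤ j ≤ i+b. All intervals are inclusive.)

6

(B → C) must hold from j=2 onward; find where it first fails.
  j=2: holds
  j=3: holds
  j=4: holds
  j=5: holds
  j=6: holds
  j=7: holds
  j=8: holds
Holds through j=8; largest k = 6.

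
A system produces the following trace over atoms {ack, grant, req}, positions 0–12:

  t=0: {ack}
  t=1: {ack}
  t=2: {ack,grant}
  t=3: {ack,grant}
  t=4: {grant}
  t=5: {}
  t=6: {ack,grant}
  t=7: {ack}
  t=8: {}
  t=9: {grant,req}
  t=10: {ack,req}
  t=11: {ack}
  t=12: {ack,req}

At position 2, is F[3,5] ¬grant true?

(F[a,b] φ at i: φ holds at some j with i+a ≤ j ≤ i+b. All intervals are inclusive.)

Yes

Check ¬grant at each j in [5,7]:
  j=5: true
  j=6: false
  j=7: true
Found at j=5 → formula holds.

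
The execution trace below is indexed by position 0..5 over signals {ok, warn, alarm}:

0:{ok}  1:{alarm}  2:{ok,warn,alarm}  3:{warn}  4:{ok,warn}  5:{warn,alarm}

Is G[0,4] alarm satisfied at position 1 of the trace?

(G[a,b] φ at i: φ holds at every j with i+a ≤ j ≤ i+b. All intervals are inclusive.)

No

Check alarm at every j in [1,5]:
  j=1: true
  j=2: true
  j=3: false
  j=4: false
  j=5: true
Fails at j=3 → formula fails.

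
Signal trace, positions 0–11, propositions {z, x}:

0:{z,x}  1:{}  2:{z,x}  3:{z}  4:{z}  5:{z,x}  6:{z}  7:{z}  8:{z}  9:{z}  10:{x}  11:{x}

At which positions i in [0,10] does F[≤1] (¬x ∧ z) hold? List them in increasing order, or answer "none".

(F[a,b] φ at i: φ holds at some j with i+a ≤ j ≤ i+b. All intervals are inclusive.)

2, 3, 4, 5, 6, 7, 8, 9

Evaluate at each i in [0,10]:
  i=0: ✗ (none in [0,1])
  i=1: ✗ (none in [1,2])
  i=2: ✓ (witness j=3)
  i=3: ✓ (witness j=3)
  i=4: ✓ (witness j=4)
  i=5: ✓ (witness j=6)
  i=6: ✓ (witness j=6)
  i=7: ✓ (witness j=7)
  i=8: ✓ (witness j=8)
  i=9: ✓ (witness j=9)
  i=10: ✗ (none in [10,11])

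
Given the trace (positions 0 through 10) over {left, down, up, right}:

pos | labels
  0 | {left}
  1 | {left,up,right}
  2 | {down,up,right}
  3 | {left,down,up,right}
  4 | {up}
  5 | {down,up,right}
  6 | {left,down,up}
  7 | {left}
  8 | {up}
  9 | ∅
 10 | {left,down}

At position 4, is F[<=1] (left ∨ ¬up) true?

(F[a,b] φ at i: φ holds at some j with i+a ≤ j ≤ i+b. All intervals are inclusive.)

Check (left ∨ ¬up) at each j in [4,5]:
  j=4: false
  j=5: false
No position in the window satisfies it → formula fails.

False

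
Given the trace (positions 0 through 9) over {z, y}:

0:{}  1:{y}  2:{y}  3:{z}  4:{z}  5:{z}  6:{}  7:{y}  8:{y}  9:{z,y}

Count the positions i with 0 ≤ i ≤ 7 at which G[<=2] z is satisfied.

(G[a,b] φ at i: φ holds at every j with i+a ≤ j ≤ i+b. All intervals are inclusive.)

Evaluate at each i in [0,7]:
  i=0: ✗ (fails at j=0)
  i=1: ✗ (fails at j=1)
  i=2: ✗ (fails at j=2)
  i=3: ✓ (all of [3,5])
  i=4: ✗ (fails at j=6)
  i=5: ✗ (fails at j=6)
  i=6: ✗ (fails at j=6)
  i=7: ✗ (fails at j=7)
Positions where it holds: {3} → 1.

1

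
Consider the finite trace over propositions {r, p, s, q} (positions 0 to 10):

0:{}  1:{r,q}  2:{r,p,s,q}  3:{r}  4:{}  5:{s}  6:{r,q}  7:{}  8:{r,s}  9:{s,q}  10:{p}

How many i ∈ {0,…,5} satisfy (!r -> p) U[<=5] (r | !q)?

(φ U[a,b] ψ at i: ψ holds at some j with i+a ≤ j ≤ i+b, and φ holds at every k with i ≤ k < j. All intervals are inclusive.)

6

Evaluate at each i in [0,5]:
  i=0: ✓ (rhs at j=0)
  i=1: ✓ (rhs at j=1)
  i=2: ✓ (rhs at j=2)
  i=3: ✓ (rhs at j=3)
  i=4: ✓ (rhs at j=4)
  i=5: ✓ (rhs at j=5)
Positions where it holds: {0, 1, 2, 3, 4, 5} → 6.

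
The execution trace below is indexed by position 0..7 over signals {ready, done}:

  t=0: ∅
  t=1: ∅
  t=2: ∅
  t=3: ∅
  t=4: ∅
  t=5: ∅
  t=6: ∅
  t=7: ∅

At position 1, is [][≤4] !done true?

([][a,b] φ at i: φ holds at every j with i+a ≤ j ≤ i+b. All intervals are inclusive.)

Check !done at every j in [1,5]:
  j=1: true
  j=2: true
  j=3: true
  j=4: true
  j=5: true
All positions satisfy it → formula holds.

Yes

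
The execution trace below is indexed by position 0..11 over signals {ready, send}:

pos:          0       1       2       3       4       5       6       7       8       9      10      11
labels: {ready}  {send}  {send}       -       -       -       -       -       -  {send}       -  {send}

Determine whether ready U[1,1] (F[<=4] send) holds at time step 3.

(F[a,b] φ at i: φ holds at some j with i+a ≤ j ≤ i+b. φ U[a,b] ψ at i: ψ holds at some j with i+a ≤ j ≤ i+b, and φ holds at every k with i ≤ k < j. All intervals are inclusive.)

Does not hold

Need some j in [4,4] with F[<=4] send, and ready at every k in [3,j-1].
  j=4: F[<=4] send — fails (none in [4,8]).
No j in the window works → until fails.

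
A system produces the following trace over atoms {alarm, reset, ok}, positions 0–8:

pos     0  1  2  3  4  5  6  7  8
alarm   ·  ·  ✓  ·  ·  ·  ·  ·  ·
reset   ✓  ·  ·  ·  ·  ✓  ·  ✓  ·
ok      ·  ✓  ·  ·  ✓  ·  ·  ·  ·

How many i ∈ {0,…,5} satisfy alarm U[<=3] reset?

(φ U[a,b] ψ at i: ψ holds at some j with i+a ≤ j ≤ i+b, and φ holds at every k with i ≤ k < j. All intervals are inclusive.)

2

Evaluate at each i in [0,5]:
  i=0: ✓ (rhs at j=0)
  i=1: ✗ (no rhs in [1,4])
  i=2: ✗ (lhs fails at k=3 before rhs at j=5)
  i=3: ✗ (lhs fails at k=3 before rhs at j=5)
  i=4: ✗ (lhs fails at k=4 before rhs at j=5)
  i=5: ✓ (rhs at j=5)
Positions where it holds: {0, 5} → 2.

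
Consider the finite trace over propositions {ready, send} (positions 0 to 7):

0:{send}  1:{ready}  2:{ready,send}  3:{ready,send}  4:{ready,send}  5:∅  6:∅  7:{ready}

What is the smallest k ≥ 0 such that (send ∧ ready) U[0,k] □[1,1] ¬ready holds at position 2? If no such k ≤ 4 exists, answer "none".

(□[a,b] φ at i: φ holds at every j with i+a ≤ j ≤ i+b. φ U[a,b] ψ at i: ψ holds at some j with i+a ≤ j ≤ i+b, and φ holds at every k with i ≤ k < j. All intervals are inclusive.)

Need earliest j ≥ 2 with □[1,1] ¬ready, and (send ∧ ready) at every k in [2,j-1].
  j=2: rhs fails.
  j=3: rhs fails.
  j=4: rhs holds; lhs holds on [2,3]. k = 2.

2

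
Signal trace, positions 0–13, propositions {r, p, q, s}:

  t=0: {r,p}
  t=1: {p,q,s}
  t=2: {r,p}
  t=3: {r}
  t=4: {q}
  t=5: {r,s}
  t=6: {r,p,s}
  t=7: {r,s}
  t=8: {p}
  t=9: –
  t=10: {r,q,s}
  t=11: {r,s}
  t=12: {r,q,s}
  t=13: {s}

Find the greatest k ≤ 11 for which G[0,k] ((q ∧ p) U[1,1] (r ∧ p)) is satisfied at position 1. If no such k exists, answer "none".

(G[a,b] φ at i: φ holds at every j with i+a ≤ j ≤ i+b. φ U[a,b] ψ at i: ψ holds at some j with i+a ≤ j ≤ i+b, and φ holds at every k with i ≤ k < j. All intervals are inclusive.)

((q ∧ p) U[1,1] (r ∧ p)) must hold from j=1 onward; find where it first fails.
  j=1: holds
  j=2: fails
Holds on [1,1], so largest k = 0.

0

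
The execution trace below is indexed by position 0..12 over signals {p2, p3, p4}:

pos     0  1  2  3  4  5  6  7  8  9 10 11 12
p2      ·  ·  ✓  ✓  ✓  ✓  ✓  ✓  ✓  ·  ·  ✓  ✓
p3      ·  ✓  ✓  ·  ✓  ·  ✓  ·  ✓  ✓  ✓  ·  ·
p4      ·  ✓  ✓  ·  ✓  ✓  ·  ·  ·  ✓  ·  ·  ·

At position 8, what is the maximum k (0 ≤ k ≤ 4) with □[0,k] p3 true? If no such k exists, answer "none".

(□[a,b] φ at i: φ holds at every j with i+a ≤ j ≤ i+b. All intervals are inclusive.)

2

p3 must hold from j=8 onward; find where it first fails.
  j=8: holds
  j=9: holds
  j=10: holds
  j=11: fails
Holds on [8,10], so largest k = 2.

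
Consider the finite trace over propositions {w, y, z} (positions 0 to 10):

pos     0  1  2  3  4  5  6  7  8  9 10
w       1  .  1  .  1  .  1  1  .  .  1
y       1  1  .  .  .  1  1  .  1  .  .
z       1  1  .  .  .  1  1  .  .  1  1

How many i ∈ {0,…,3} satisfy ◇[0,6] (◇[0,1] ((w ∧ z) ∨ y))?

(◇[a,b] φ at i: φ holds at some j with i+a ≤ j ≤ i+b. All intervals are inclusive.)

Evaluate at each i in [0,3]:
  i=0: ✓ (witness j=0)
  i=1: ✓ (witness j=1)
  i=2: ✓ (witness j=4)
  i=3: ✓ (witness j=4)
Positions where it holds: {0, 1, 2, 3} → 4.

4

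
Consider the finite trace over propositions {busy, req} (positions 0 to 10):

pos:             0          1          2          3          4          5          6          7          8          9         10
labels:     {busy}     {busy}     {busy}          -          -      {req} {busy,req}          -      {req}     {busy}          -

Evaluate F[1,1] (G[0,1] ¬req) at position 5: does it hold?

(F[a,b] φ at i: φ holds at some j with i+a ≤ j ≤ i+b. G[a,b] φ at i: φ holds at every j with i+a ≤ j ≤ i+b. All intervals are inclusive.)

Check G[0,1] ¬req at each j in [6,6]:
  j=6: fails at 6
No position in the window satisfies it → formula fails.

No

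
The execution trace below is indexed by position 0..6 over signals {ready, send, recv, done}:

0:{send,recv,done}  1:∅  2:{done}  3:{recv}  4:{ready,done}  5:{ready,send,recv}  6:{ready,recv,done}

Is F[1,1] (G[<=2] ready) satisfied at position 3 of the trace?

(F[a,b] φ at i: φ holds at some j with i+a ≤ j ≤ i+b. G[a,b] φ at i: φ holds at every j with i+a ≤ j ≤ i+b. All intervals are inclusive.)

True

Check G[<=2] ready at each j in [4,4]:
  j=4: holds on [4,6]
Found at j=4 → formula holds.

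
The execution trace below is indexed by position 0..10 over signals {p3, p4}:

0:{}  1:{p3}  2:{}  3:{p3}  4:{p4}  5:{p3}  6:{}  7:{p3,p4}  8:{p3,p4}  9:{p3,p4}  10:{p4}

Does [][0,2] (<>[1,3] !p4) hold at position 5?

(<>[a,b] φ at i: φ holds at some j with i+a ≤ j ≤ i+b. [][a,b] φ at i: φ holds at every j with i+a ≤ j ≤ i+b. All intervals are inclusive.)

Check <>[1,3] !p4 at every j in [5,7]:
  j=5: holds (witness at 6)
  j=6: fails (none in [7,9])
  j=7: fails (none in [8,10])
Fails at j=6 → formula fails.

False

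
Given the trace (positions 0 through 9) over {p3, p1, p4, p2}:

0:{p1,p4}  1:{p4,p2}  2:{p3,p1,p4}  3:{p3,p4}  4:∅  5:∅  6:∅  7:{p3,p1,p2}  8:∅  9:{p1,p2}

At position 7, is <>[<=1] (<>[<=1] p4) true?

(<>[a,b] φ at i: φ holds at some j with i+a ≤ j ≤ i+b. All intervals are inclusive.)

Check <>[<=1] p4 at each j in [7,8]:
  j=7: fails (none in [7,8])
  j=8: fails (none in [8,9])
No position in the window satisfies it → formula fails.

No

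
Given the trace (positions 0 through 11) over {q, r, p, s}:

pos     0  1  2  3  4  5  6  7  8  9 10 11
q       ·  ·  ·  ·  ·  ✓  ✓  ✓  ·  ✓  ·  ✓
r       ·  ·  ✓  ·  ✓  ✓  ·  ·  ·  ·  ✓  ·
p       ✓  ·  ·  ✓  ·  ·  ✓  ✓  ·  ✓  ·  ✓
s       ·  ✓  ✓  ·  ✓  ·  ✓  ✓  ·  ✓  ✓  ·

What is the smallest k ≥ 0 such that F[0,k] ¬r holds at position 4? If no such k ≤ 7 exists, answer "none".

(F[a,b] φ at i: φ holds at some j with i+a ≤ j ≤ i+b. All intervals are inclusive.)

2

Scan j = 4,5,… for ¬r:
  j=4: fails
  j=5: fails
  j=6: holds
First hit at j=6, so smallest k = 6-4 = 2.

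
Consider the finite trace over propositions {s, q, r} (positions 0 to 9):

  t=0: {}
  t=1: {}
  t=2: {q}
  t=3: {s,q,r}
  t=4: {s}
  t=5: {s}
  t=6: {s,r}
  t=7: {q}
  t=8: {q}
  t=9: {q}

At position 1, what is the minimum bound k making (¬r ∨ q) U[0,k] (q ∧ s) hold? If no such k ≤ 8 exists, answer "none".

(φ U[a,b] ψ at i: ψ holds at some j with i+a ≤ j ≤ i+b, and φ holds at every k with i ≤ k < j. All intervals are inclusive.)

Need earliest j ≥ 1 with (q ∧ s), and (¬r ∨ q) at every k in [1,j-1].
  j=1: rhs fails.
  j=2: rhs fails.
  j=3: rhs holds; lhs holds on [1,2]. k = 2.

2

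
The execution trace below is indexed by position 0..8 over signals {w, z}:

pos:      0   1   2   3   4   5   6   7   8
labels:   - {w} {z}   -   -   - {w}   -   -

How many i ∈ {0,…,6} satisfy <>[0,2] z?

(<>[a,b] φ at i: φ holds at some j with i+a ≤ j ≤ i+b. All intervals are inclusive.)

Evaluate at each i in [0,6]:
  i=0: ✓ (witness j=2)
  i=1: ✓ (witness j=2)
  i=2: ✓ (witness j=2)
  i=3: ✗ (none in [3,5])
  i=4: ✗ (none in [4,6])
  i=5: ✗ (none in [5,7])
  i=6: ✗ (none in [6,8])
Positions where it holds: {0, 1, 2} → 3.

3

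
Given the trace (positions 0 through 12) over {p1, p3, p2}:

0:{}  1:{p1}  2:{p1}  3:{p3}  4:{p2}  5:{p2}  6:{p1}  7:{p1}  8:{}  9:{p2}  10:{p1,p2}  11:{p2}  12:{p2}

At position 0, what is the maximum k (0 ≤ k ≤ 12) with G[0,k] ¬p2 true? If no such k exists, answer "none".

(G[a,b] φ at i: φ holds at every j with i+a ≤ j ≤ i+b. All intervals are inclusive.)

¬p2 must hold from j=0 onward; find where it first fails.
  j=0: holds
  j=1: holds
  j=2: holds
  j=3: holds
  j=4: fails
Holds on [0,3], so largest k = 3.

3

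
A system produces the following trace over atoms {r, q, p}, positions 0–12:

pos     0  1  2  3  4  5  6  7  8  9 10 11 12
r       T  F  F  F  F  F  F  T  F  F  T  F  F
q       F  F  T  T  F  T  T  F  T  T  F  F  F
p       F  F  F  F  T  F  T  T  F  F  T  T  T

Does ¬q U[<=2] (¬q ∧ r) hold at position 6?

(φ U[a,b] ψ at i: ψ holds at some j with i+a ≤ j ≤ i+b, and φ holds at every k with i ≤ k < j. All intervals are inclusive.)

Need some j in [6,8] with (¬q ∧ r), and ¬q at every k in [6,j-1].
  j=6: (¬q ∧ r) false.
  j=7: (¬q ∧ r) holds, but ¬q fails at k=6 → not this j.
  j=8: (¬q ∧ r) false.
No j in the window works → until fails.

Does not hold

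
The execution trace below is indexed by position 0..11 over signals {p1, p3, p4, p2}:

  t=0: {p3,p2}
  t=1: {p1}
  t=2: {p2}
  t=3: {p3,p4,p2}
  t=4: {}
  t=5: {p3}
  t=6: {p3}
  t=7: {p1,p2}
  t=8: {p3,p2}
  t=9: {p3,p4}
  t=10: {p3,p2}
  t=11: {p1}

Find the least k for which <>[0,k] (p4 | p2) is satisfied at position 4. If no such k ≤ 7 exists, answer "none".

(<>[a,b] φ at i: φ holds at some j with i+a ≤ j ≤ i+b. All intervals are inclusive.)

Scan j = 4,5,… for (p4 | p2):
  j=4: fails
  j=5: fails
  j=6: fails
  j=7: holds
First hit at j=7, so smallest k = 7-4 = 3.

3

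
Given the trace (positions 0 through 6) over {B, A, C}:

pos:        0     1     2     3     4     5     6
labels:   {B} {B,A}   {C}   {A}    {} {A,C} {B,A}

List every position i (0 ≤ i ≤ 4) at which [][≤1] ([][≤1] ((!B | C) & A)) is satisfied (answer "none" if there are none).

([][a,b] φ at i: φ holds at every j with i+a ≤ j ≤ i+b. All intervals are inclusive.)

none

Evaluate at each i in [0,4]:
  i=0: ✗ (fails at j=0)
  i=1: ✗ (fails at j=1)
  i=2: ✗ (fails at j=2)
  i=3: ✗ (fails at j=3)
  i=4: ✗ (fails at j=4)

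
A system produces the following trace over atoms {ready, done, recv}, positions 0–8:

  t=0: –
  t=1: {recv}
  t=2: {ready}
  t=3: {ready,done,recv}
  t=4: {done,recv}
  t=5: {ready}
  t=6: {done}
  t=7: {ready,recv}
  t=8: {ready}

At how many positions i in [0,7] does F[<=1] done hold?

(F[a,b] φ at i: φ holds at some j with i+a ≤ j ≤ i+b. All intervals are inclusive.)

5

Evaluate at each i in [0,7]:
  i=0: ✗ (none in [0,1])
  i=1: ✗ (none in [1,2])
  i=2: ✓ (witness j=3)
  i=3: ✓ (witness j=3)
  i=4: ✓ (witness j=4)
  i=5: ✓ (witness j=6)
  i=6: ✓ (witness j=6)
  i=7: ✗ (none in [7,8])
Positions where it holds: {2, 3, 4, 5, 6} → 5.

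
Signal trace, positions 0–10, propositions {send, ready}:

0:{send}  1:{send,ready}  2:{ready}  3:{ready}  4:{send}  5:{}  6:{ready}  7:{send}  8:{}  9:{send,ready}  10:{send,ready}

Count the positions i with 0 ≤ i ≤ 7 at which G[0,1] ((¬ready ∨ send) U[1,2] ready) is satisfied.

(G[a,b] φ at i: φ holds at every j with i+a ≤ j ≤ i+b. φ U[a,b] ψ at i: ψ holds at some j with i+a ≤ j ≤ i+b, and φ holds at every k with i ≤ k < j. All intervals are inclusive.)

3

Evaluate at each i in [0,7]:
  i=0: ✓ (all of [0,1])
  i=1: ✗ (fails at j=2)
  i=2: ✗ (fails at j=2)
  i=3: ✗ (fails at j=3)
  i=4: ✓ (all of [4,5])
  i=5: ✗ (fails at j=6)
  i=6: ✗ (fails at j=6)
  i=7: ✓ (all of [7,8])
Positions where it holds: {0, 4, 7} → 3.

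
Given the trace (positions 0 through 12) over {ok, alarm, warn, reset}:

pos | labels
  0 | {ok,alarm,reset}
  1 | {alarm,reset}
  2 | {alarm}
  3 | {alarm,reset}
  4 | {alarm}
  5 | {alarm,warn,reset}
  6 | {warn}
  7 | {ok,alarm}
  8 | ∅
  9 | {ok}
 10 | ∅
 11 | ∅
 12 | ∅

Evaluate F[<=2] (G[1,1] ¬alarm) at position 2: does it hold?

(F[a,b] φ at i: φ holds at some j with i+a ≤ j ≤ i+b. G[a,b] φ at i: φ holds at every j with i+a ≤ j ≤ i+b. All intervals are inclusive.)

Check G[1,1] ¬alarm at each j in [2,4]:
  j=2: fails at 3
  j=3: fails at 4
  j=4: fails at 5
No position in the window satisfies it → formula fails.

No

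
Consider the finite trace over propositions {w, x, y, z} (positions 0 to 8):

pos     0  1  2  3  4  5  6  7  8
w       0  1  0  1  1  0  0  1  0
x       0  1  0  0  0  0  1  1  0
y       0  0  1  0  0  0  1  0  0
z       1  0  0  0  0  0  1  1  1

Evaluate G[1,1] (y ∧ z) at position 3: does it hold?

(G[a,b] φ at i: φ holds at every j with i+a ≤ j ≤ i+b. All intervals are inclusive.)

Check (y ∧ z) at every j in [4,4]:
  j=4: false
Fails at j=4 → formula fails.

No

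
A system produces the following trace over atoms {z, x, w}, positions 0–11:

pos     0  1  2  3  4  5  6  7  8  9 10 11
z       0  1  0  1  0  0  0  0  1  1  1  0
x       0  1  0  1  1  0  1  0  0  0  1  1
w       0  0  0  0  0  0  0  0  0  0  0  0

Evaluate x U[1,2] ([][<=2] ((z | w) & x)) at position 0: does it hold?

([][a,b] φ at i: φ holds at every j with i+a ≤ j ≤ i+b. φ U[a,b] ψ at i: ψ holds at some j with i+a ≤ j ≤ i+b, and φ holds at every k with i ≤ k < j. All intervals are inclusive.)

False

Need some j in [1,2] with [][<=2] ((z | w) & x), and x at every k in [0,j-1].
  j=1: [][<=2] ((z | w) & x) — fails at 2.
  j=2: [][<=2] ((z | w) & x) — fails at 2.
No j in the window works → until fails.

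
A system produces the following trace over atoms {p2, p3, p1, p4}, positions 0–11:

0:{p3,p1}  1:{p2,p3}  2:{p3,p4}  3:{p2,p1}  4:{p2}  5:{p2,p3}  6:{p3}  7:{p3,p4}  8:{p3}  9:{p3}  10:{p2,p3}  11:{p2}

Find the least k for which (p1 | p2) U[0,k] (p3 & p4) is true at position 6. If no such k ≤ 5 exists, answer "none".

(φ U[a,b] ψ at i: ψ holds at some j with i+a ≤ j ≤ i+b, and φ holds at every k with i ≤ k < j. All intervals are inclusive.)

none

Need earliest j ≥ 6 with (p3 & p4), and (p1 | p2) at every k in [6,j-1].
  j=6: rhs fails.
  j=7: rhs holds but lhs fails at k=6.
  j=8: rhs fails.
  j=9: rhs fails.
  j=10: rhs fails.
  j=11: rhs fails.
No witness within the range → none.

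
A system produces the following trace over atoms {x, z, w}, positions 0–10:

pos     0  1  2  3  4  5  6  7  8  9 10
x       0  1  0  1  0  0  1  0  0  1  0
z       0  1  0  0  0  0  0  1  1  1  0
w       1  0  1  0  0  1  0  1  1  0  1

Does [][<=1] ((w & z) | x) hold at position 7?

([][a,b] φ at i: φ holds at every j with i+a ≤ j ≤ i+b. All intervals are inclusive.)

Check ((w & z) | x) at every j in [7,8]:
  j=7: true
  j=8: true
All positions satisfy it → formula holds.

Yes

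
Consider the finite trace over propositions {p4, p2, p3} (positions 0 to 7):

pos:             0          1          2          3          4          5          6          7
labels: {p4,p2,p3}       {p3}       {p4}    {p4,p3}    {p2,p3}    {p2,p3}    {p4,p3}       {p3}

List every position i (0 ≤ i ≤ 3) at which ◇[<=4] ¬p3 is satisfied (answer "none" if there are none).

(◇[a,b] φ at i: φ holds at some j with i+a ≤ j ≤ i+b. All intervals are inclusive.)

0, 1, 2

Evaluate at each i in [0,3]:
  i=0: ✓ (witness j=2)
  i=1: ✓ (witness j=2)
  i=2: ✓ (witness j=2)
  i=3: ✗ (none in [3,7])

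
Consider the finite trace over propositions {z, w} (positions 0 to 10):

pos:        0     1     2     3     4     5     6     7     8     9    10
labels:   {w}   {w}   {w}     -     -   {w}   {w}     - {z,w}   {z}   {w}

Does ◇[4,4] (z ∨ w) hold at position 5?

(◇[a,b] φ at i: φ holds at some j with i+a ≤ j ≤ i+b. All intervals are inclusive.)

Check (z ∨ w) at each j in [9,9]:
  j=9: true
Found at j=9 → formula holds.

Yes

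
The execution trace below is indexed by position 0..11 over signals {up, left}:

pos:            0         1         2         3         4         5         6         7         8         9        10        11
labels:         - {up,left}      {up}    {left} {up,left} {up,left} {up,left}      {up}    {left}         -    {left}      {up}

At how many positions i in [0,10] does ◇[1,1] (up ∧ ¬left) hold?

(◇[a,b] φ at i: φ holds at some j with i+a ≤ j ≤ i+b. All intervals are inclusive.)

3

Evaluate at each i in [0,10]:
  i=0: ✗ (none in [1,1])
  i=1: ✓ (witness j=2)
  i=2: ✗ (none in [3,3])
  i=3: ✗ (none in [4,4])
  i=4: ✗ (none in [5,5])
  i=5: ✗ (none in [6,6])
  i=6: ✓ (witness j=7)
  i=7: ✗ (none in [8,8])
  i=8: ✗ (none in [9,9])
  i=9: ✗ (none in [10,10])
  i=10: ✓ (witness j=11)
Positions where it holds: {1, 6, 10} → 3.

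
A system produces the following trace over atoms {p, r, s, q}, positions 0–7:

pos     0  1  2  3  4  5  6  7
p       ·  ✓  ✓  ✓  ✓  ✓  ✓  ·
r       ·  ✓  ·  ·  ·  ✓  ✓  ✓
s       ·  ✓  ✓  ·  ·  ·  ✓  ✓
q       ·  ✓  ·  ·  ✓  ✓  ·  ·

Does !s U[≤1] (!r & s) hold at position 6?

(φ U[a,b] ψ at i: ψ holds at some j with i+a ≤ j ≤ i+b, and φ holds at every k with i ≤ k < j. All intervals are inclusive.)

Does not hold

Need some j in [6,7] with (!r & s), and !s at every k in [6,j-1].
  j=6: (!r & s) false.
  j=7: (!r & s) false.
No j in the window works → until fails.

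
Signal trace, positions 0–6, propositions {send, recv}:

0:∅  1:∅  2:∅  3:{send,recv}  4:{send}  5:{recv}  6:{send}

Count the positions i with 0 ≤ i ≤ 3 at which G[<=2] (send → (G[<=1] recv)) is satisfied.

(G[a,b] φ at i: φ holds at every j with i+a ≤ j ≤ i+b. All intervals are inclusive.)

Evaluate at each i in [0,3]:
  i=0: ✓ (all of [0,2])
  i=1: ✗ (fails at j=3)
  i=2: ✗ (fails at j=3)
  i=3: ✗ (fails at j=3)
Positions where it holds: {0} → 1.

1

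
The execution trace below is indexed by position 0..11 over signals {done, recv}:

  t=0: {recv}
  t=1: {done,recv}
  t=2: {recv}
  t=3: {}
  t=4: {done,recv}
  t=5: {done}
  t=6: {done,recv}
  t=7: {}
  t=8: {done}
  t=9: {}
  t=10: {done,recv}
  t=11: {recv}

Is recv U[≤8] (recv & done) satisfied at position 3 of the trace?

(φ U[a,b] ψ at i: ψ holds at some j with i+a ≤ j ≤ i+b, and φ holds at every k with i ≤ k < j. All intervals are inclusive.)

Need some j in [3,11] with (recv & done), and recv at every k in [3,j-1].
  j=3: (recv & done) false.
  j=4: (recv & done) holds, but recv fails at k=3 → not this j.
  j=5: (recv & done) false.
  j=6: (recv & done) holds, but recv fails at k=3 → not this j.
  j=7: (recv & done) false.
  j=8: (recv & done) false.
  j=9: (recv & done) false.
  j=10: (recv & done) holds, but recv fails at k=3 → not this j.
  j=11: (recv & done) false.
No j in the window works → until fails.

False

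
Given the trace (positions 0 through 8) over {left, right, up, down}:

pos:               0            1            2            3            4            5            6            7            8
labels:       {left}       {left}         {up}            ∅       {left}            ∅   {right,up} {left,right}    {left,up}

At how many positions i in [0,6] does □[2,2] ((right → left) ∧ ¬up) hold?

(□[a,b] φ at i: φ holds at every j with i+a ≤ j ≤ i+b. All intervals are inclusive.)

4

Evaluate at each i in [0,6]:
  i=0: ✗ (fails at j=2)
  i=1: ✓ (all of [3,3])
  i=2: ✓ (all of [4,4])
  i=3: ✓ (all of [5,5])
  i=4: ✗ (fails at j=6)
  i=5: ✓ (all of [7,7])
  i=6: ✗ (fails at j=8)
Positions where it holds: {1, 2, 3, 5} → 4.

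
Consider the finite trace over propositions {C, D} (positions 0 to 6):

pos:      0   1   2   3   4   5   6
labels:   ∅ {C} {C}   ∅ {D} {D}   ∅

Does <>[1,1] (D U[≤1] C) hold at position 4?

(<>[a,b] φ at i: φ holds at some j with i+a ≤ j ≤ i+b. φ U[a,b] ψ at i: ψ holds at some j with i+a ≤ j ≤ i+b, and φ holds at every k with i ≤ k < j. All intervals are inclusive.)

Check (D U[≤1] C) at each j in [5,5]:
  j=5: fails
No position in the window satisfies it → formula fails.

Does not hold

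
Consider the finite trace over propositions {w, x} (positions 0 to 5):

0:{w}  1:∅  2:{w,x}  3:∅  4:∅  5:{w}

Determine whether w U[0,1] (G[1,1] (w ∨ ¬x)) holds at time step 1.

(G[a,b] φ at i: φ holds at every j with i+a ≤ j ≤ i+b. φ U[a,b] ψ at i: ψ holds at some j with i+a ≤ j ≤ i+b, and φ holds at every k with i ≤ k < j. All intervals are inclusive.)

Need some j in [1,2] with G[1,1] (w ∨ ¬x), and w at every k in [1,j-1].
  j=1: G[1,1] (w ∨ ¬x) holds; no prefix to check → satisfied.

True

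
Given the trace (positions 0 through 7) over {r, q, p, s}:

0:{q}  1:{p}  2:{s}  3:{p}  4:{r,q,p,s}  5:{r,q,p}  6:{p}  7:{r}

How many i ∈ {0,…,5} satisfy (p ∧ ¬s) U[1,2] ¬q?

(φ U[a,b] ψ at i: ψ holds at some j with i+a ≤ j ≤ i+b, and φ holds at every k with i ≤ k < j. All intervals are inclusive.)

2

Evaluate at each i in [0,5]:
  i=0: ✗ (lhs fails at k=0 before rhs at j=1)
  i=1: ✓ (rhs at j=2; lhs holds on [1,1])
  i=2: ✗ (lhs fails at k=2 before rhs at j=3)
  i=3: ✗ (no rhs in [4,5])
  i=4: ✗ (lhs fails at k=4 before rhs at j=6)
  i=5: ✓ (rhs at j=6; lhs holds on [5,5])
Positions where it holds: {1, 5} → 2.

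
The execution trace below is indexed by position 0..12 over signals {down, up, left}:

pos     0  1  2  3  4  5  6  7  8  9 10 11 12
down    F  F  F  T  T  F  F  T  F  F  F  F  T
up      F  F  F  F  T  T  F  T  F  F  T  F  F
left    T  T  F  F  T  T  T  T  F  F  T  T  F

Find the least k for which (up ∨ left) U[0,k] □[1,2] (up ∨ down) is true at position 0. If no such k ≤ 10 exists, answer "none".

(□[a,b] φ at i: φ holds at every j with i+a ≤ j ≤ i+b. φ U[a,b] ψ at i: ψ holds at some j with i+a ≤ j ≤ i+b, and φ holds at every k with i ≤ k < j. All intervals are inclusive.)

2

Need earliest j ≥ 0 with □[1,2] (up ∨ down), and (up ∨ left) at every k in [0,j-1].
  j=0: rhs fails.
  j=1: rhs fails.
  j=2: rhs holds; lhs holds on [0,1]. k = 2.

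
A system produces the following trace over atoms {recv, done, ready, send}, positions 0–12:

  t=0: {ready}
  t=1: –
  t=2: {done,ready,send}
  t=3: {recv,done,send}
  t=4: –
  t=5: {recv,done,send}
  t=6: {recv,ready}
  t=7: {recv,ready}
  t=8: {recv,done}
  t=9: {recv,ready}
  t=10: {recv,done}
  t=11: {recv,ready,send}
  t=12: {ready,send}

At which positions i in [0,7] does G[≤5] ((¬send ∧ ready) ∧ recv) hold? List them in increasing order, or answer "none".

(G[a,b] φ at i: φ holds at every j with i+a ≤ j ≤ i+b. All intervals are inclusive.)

Evaluate at each i in [0,7]:
  i=0: ✗ (fails at j=0)
  i=1: ✗ (fails at j=1)
  i=2: ✗ (fails at j=2)
  i=3: ✗ (fails at j=3)
  i=4: ✗ (fails at j=4)
  i=5: ✗ (fails at j=5)
  i=6: ✗ (fails at j=8)
  i=7: ✗ (fails at j=8)

none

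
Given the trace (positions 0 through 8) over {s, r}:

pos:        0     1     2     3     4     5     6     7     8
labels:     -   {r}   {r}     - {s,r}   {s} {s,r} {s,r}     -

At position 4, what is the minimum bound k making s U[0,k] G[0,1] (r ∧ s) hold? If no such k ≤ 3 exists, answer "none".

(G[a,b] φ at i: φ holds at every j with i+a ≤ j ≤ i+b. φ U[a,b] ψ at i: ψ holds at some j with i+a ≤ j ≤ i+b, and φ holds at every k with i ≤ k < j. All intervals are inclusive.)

2

Need earliest j ≥ 4 with G[0,1] (r ∧ s), and s at every k in [4,j-1].
  j=4: rhs fails.
  j=5: rhs fails.
  j=6: rhs holds; lhs holds on [4,5]. k = 2.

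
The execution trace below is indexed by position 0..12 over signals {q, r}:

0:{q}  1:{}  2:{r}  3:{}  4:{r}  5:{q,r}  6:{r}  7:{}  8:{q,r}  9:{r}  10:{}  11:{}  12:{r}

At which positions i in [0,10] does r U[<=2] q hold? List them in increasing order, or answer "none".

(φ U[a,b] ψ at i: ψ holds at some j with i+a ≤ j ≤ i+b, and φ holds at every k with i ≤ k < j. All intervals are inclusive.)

0, 4, 5, 8

Evaluate at each i in [0,10]:
  i=0: ✓ (rhs at j=0)
  i=1: ✗ (no rhs in [1,3])
  i=2: ✗ (no rhs in [2,4])
  i=3: ✗ (lhs fails at k=3 before rhs at j=5)
  i=4: ✓ (rhs at j=5; lhs holds on [4,4])
  i=5: ✓ (rhs at j=5)
  i=6: ✗ (lhs fails at k=7 before rhs at j=8)
  i=7: ✗ (lhs fails at k=7 before rhs at j=8)
  i=8: ✓ (rhs at j=8)
  i=9: ✗ (no rhs in [9,11])
  i=10: ✗ (no rhs in [10,12])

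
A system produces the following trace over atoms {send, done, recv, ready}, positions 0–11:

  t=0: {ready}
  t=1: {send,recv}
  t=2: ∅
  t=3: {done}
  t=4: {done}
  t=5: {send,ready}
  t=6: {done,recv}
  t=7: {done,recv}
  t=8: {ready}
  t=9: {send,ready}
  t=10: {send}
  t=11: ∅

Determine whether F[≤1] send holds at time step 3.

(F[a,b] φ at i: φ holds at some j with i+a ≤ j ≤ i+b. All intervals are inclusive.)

No

Check send at each j in [3,4]:
  j=3: false
  j=4: false
No position in the window satisfies it → formula fails.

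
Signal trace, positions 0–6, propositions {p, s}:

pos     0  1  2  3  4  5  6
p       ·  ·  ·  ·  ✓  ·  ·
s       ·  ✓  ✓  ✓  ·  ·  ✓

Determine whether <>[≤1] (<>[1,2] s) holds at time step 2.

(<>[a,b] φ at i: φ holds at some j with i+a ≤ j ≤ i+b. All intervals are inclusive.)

Check <>[1,2] s at each j in [2,3]:
  j=2: holds (witness at 3)
  j=3: fails (none in [4,5])
Found at j=2 → formula holds.

True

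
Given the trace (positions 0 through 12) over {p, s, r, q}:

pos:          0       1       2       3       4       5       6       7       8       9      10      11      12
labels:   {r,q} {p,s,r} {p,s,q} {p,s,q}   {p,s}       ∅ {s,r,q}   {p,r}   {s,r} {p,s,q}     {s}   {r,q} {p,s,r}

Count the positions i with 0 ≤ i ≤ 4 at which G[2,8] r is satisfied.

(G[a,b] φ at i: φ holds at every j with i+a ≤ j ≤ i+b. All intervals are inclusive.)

0

Evaluate at each i in [0,4]:
  i=0: ✗ (fails at j=2)
  i=1: ✗ (fails at j=3)
  i=2: ✗ (fails at j=4)
  i=3: ✗ (fails at j=5)
  i=4: ✗ (fails at j=9)
Positions where it holds: {} → 0.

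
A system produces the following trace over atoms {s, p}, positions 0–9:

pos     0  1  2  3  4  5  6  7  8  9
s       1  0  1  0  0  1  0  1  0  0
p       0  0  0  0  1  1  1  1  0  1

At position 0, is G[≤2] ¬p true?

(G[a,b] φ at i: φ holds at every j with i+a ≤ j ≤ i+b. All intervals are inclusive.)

Yes

Check ¬p at every j in [0,2]:
  j=0: true
  j=1: true
  j=2: true
All positions satisfy it → formula holds.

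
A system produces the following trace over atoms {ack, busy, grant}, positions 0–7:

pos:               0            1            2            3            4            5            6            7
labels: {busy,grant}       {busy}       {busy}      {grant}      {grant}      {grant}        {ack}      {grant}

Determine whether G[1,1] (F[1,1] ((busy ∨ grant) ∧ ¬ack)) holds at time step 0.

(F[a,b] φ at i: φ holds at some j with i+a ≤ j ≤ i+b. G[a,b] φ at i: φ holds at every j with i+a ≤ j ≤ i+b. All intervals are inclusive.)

Check F[1,1] ((busy ∨ grant) ∧ ¬ack) at every j in [1,1]:
  j=1: holds (witness at 2)
All positions satisfy it → formula holds.

Holds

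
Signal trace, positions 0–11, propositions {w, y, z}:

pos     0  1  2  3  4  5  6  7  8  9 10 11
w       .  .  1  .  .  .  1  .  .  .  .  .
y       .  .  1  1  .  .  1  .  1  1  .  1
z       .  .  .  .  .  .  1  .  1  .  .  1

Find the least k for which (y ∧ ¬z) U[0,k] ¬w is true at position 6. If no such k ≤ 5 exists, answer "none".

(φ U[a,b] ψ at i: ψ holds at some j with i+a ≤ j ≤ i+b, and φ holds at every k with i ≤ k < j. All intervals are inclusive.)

Need earliest j ≥ 6 with ¬w, and (y ∧ ¬z) at every k in [6,j-1].
  j=6: rhs fails.
  j=7: rhs holds but lhs fails at k=6.
  j=8: rhs holds but lhs fails at k=6.
  j=9: rhs holds but lhs fails at k=6.
  j=10: rhs holds but lhs fails at k=6.
  j=11: rhs holds but lhs fails at k=6.
No witness within the range → none.

none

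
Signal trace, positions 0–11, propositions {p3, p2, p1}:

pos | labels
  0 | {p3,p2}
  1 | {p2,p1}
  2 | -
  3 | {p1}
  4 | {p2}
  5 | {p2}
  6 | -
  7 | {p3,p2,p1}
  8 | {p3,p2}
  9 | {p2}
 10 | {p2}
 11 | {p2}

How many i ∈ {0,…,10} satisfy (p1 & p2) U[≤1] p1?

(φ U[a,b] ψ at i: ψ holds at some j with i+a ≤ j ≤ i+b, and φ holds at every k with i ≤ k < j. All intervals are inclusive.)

Evaluate at each i in [0,10]:
  i=0: ✗ (lhs fails at k=0 before rhs at j=1)
  i=1: ✓ (rhs at j=1)
  i=2: ✗ (lhs fails at k=2 before rhs at j=3)
  i=3: ✓ (rhs at j=3)
  i=4: ✗ (no rhs in [4,5])
  i=5: ✗ (no rhs in [5,6])
  i=6: ✗ (lhs fails at k=6 before rhs at j=7)
  i=7: ✓ (rhs at j=7)
  i=8: ✗ (no rhs in [8,9])
  i=9: ✗ (no rhs in [9,10])
  i=10: ✗ (no rhs in [10,11])
Positions where it holds: {1, 3, 7} → 3.

3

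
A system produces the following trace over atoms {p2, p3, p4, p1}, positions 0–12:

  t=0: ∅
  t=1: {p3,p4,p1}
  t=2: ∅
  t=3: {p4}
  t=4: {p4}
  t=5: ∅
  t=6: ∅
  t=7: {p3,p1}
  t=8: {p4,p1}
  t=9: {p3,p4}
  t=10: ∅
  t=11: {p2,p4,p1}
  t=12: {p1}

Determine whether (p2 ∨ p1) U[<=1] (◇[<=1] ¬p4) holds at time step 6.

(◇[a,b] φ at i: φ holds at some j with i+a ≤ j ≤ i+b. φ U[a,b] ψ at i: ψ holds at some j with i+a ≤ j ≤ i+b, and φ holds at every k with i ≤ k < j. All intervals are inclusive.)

Holds

Need some j in [6,7] with ◇[<=1] ¬p4, and (p2 ∨ p1) at every k in [6,j-1].
  j=6: ◇[<=1] ¬p4 holds; no prefix to check → satisfied.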